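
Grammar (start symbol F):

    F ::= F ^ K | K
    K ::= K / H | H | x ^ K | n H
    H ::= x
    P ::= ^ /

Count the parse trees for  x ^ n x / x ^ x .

Parse trees for x ^ n x / x ^ x:
  [F [F [F [K [H x]]] ^ [K [K n [H x]] / [H x]]] ^ [K [H x]]]
  [F [F [K [K x ^ [K n [H x]]] / [H x]]] ^ [K [H x]]]
  [F [F [K x ^ [K [K n [H x]] / [H x]]]] ^ [K [H x]]]

3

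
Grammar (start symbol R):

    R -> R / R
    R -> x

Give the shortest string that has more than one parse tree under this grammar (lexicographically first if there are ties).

x / x / x

length 1: no string has ≥2 trees
length 3: no string has ≥2 trees
length 5: x / x / x has 2 parse trees

Two derivations of x / x / x:
  R ⇒ R / R ⇒ R / R / R ⇒ x / R / R ⇒ x / x / R ⇒ x / x / x
  R ⇒ R / R ⇒ x / R ⇒ x / R / R ⇒ x / x / R ⇒ x / x / x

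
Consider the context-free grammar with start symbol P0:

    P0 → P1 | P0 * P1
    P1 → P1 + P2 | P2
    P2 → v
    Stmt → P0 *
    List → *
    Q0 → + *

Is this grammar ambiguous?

Only P0, P1, P2 are reachable from P0; ignoring the rest: This is a standard precedence ladder (P0 over P1 over P2), with each level left-recursive on its own operator ('*' at P0, '+' at P1). That structure is LR(1), hence unambiguous.

Unambiguous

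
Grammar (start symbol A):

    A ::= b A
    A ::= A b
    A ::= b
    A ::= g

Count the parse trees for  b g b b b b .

5

Parse trees for b g b b b b:
  [A b [A [A [A [A [A g] b] b] b] b]]
  [A [A b [A [A [A [A g] b] b] b]] b]
  [A [A [A b [A [A [A g] b] b]] b] b]
  [A [A [A [A b [A [A g] b]] b] b] b]
  [A [A [A [A [A b [A g]] b] b] b] b]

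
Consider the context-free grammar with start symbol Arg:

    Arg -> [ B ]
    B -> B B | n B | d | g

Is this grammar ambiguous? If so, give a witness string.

Ambiguous

Witness: [ d d d ]

Derivation 1: Arg ⇒ [ B ] ⇒ [ B B ] ⇒ [ B B B ] ⇒ [ d B B ] ⇒ [ d d B ] ⇒ [ d d d ]
Derivation 2: Arg ⇒ [ B ] ⇒ [ B B ] ⇒ [ d B ] ⇒ [ d B B ] ⇒ [ d d B ] ⇒ [ d d d ]

Two distinct leftmost derivations for the same string.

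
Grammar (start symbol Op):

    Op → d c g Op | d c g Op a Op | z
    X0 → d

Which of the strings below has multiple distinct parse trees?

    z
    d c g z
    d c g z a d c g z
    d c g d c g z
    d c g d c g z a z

d c g d c g z a z

z: 1 tree
d c g z: 1 tree
d c g z a d c g z: 1 tree
d c g d c g z: 1 tree
d c g d c g z a z: 2 trees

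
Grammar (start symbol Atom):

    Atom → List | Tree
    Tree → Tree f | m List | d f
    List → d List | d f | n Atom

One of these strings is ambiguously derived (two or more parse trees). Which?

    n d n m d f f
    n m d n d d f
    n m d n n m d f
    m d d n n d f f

n d n m d f f: 1 tree
n m d n d d f: 1 tree
n m d n n m d f: 1 tree
m d d n n d f f: 3 trees

m d d n n d f f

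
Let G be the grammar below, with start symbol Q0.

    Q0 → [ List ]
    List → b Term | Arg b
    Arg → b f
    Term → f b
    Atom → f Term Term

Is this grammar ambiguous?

Witness: [ b f b ]

Derivation 1: Q0 ⇒ [ List ] ⇒ [ b Term ] ⇒ [ b f b ]
Derivation 2: Q0 ⇒ [ List ] ⇒ [ Arg b ] ⇒ [ b f b ]

Two distinct leftmost derivations for the same string.

Ambiguous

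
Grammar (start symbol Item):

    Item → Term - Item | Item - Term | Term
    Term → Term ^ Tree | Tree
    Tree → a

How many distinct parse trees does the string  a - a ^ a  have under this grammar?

Parse trees for a - a ^ a:
  [Item [Term [Tree a]] - [Item [Term [Term [Tree a]] ^ [Tree a]]]]
  [Item [Item [Term [Tree a]]] - [Term [Term [Tree a]] ^ [Tree a]]]

2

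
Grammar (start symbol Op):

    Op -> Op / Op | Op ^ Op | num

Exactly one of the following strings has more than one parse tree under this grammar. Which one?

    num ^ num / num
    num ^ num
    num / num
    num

num ^ num / num: 2 trees
num ^ num: 1 tree
num / num: 1 tree
num: 1 tree

num ^ num / num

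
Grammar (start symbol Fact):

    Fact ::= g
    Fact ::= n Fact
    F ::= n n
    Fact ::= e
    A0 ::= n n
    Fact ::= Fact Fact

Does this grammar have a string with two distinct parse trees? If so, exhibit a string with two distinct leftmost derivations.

Ambiguous

Witness: e e e

Derivation 1: Fact ⇒ Fact Fact ⇒ e Fact ⇒ e Fact Fact ⇒ e e Fact ⇒ e e e
Derivation 2: Fact ⇒ Fact Fact ⇒ Fact Fact Fact ⇒ e Fact Fact ⇒ e e Fact ⇒ e e e

Two distinct leftmost derivations for the same string.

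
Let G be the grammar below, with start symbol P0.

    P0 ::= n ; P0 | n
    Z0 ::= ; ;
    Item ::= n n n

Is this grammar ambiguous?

Unambiguous

Only P0 is reachable from P0; ignoring the rest: Right-recursive list with a separator: after each atom, whether the separator follows determines the rule. One parse per string.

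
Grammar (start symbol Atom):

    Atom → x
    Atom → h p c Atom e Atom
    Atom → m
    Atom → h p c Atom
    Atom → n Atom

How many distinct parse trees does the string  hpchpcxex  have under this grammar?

Parse trees for hpchpcxex:
  [Atom h p c [Atom h p c [Atom x]] e [Atom x]]
  [Atom h p c [Atom h p c [Atom x] e [Atom x]]]

2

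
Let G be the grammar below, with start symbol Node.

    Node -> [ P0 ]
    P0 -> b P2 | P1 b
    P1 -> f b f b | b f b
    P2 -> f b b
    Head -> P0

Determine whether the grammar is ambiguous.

Ambiguous

Witness: [ b f b b ]

Derivation 1: Node ⇒ [ P0 ] ⇒ [ b P2 ] ⇒ [ b f b b ]
Derivation 2: Node ⇒ [ P0 ] ⇒ [ P1 b ] ⇒ [ b f b b ]

Two distinct leftmost derivations for the same string.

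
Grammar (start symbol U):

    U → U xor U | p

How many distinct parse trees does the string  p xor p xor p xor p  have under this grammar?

Parse trees for p xor p xor p xor p:
  [U [U p] xor [U [U p] xor [U [U p] xor [U p]]]]
  [U [U p] xor [U [U [U p] xor [U p]] xor [U p]]]
  [U [U [U p] xor [U p]] xor [U [U p] xor [U p]]]
  [U [U [U p] xor [U [U p] xor [U p]]] xor [U p]]
  [U [U [U [U p] xor [U p]] xor [U p]] xor [U p]]

5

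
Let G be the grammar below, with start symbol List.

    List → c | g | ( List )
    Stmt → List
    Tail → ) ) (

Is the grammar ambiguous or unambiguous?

Unambiguous

Only List is reachable from List; ignoring the rest: L(List) is { openⁿ atom closeⁿ : n ≥ 0 }. The bracket depth fixes n, and the derivation is forced at every step.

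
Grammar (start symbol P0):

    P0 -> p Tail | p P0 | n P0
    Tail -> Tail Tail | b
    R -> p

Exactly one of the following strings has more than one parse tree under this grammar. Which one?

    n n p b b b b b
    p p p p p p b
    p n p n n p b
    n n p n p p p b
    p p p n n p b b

n n p b b b b b

n n p b b b b b: 14 trees
p p p p p p b: 1 tree
p n p n n p b: 1 tree
n n p n p p p b: 1 tree
p p p n n p b b: 1 tree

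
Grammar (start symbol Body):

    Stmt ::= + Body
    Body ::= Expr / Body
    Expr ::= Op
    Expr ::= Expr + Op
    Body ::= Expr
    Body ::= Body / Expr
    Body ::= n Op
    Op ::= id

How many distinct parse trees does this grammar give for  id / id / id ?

4

Parse trees for id / id / id:
  [Body [Expr [Op id]] / [Body [Expr [Op id]] / [Body [Expr [Op id]]]]]
  [Body [Expr [Op id]] / [Body [Body [Expr [Op id]]] / [Expr [Op id]]]]
  [Body [Body [Expr [Op id]] / [Body [Expr [Op id]]]] / [Expr [Op id]]]
  [Body [Body [Body [Expr [Op id]]] / [Expr [Op id]]] / [Expr [Op id]]]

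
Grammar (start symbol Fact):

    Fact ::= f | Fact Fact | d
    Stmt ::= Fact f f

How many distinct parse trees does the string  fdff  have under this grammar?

Parse trees for fdff:
  [Fact [Fact f] [Fact [Fact d] [Fact [Fact f] [Fact f]]]]
  [Fact [Fact f] [Fact [Fact [Fact d] [Fact f]] [Fact f]]]
  [Fact [Fact [Fact f] [Fact d]] [Fact [Fact f] [Fact f]]]
  [Fact [Fact [Fact f] [Fact [Fact d] [Fact f]]] [Fact f]]
  [Fact [Fact [Fact [Fact f] [Fact d]] [Fact f]] [Fact f]]

5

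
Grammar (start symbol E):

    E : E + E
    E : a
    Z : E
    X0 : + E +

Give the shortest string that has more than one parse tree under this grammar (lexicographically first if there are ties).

length 1: no string has ≥2 trees
length 3: no string has ≥2 trees
length 5: a + a + a has 2 parse trees

Two derivations of a + a + a:
  E ⇒ E + E ⇒ E + E + E ⇒ a + E + E ⇒ a + a + E ⇒ a + a + a
  E ⇒ E + E ⇒ a + E ⇒ a + E + E ⇒ a + a + E ⇒ a + a + a

a + a + a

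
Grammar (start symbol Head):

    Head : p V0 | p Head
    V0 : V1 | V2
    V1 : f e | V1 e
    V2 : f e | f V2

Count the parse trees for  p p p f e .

Parse trees for p p p f e:
  [Head p [Head p [Head p [V0 [V1 f e]]]]]
  [Head p [Head p [Head p [V0 [V2 f e]]]]]

2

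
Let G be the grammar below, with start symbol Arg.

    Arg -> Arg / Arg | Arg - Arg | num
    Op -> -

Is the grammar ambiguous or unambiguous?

Witness: num - num - num

Derivation 1: Arg ⇒ Arg - Arg ⇒ Arg - Arg - Arg ⇒ num - Arg - Arg ⇒ num - num - Arg ⇒ num - num - num
Derivation 2: Arg ⇒ Arg - Arg ⇒ num - Arg ⇒ num - Arg - Arg ⇒ num - num - Arg ⇒ num - num - num

Two distinct leftmost derivations for the same string.

Ambiguous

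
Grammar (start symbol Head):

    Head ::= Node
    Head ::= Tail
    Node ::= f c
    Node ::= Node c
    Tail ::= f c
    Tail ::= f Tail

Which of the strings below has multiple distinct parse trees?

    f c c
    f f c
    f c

f c c: 1 tree
f f c: 1 tree
f c: 2 trees

f c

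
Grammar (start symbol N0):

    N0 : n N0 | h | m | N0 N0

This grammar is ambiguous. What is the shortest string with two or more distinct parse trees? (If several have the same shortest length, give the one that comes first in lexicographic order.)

h h h

length 1: no string has ≥2 trees
length 2: no string has ≥2 trees
length 3: h h h has 2 parse trees

Two derivations of h h h:
  N0 ⇒ N0 N0 ⇒ h N0 ⇒ h N0 N0 ⇒ h h N0 ⇒ h h h
  N0 ⇒ N0 N0 ⇒ N0 N0 N0 ⇒ h N0 N0 ⇒ h h N0 ⇒ h h h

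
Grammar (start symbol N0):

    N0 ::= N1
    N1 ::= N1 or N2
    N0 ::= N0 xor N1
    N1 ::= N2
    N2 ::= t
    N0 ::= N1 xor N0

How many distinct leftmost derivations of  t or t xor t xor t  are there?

4

Parse trees for t or t xor t xor t:
  [N0 [N0 [N0 [N1 [N1 [N2 t]] or [N2 t]]] xor [N1 [N2 t]]] xor [N1 [N2 t]]]
  [N0 [N0 [N1 [N1 [N2 t]] or [N2 t]] xor [N0 [N1 [N2 t]]]] xor [N1 [N2 t]]]
  [N0 [N1 [N1 [N2 t]] or [N2 t]] xor [N0 [N0 [N1 [N2 t]]] xor [N1 [N2 t]]]]
  [N0 [N1 [N1 [N2 t]] or [N2 t]] xor [N0 [N1 [N2 t]] xor [N0 [N1 [N2 t]]]]]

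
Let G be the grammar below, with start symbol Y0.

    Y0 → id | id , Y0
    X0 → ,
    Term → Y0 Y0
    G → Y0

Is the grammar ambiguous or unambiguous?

Only Y0 is reachable from Y0; ignoring the rest: The reachable grammar is A → atom sep A | atom. Each atom is followed by either the separator (recurse) or end-of-string (stop) — no choice point.

Unambiguous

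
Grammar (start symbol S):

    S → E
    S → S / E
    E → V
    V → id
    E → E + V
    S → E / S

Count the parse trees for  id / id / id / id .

8

Parse trees for id / id / id / id:
  [S [S [S [S [E [V id]]] / [E [V id]]] / [E [V id]]] / [E [V id]]]
  [S [S [S [E [V id]] / [S [E [V id]]]] / [E [V id]]] / [E [V id]]]
  [S [S [E [V id]] / [S [S [E [V id]]] / [E [V id]]]] / [E [V id]]]
  [S [S [E [V id]] / [S [E [V id]] / [S [E [V id]]]]] / [E [V id]]]
  [S [E [V id]] / [S [S [S [E [V id]]] / [E [V id]]] / [E [V id]]]]
  [S [E [V id]] / [S [S [E [V id]] / [S [E [V id]]]] / [E [V id]]]]
  [S [E [V id]] / [S [E [V id]] / [S [S [E [V id]]] / [E [V id]]]]]
  [S [E [V id]] / [S [E [V id]] / [S [E [V id]] / [S [E [V id]]]]]]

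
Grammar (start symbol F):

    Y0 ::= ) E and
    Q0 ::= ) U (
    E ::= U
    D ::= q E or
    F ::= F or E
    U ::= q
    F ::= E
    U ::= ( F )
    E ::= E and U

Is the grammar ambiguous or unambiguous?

Only F, E, U are reachable from F; ignoring the rest: This is a standard precedence ladder (F over E over U), with each level left-recursive on its own operator ('or' at F, 'and' at E). That structure is LR(1), hence unambiguous.

Unambiguous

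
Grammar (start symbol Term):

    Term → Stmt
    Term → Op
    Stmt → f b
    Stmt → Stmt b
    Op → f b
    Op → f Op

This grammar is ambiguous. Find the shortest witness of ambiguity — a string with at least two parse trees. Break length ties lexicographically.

f b

length 2: f b has 2 parse trees

Two derivations of f b:
  Term ⇒ Stmt ⇒ f b
  Term ⇒ Op ⇒ f b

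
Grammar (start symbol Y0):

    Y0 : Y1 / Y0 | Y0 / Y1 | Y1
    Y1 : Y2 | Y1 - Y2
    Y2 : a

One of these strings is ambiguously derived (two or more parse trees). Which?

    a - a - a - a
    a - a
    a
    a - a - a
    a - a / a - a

a - a / a - a

a - a - a - a: 1 tree
a - a: 1 tree
a: 1 tree
a - a - a: 1 tree
a - a / a - a: 2 trees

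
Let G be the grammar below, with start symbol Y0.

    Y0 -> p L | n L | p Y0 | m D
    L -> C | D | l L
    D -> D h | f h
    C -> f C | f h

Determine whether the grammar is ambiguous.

Witness: n f h

Derivation 1: Y0 ⇒ n L ⇒ n C ⇒ n f h
Derivation 2: Y0 ⇒ n L ⇒ n D ⇒ n f h

Two distinct leftmost derivations for the same string.

Ambiguous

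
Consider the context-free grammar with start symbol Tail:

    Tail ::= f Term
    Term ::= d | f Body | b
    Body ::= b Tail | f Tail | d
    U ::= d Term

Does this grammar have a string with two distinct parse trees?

Only Tail, Term, Body are reachable from Tail; ignoring the rest: Each reachable nonterminal has at most one production per leading terminal, and all productions are right-linear; the derivation is determined token-by-token.

Unambiguous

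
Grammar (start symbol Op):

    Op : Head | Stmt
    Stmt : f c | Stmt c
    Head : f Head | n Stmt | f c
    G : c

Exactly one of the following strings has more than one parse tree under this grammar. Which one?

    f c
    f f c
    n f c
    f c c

f c: 2 trees
f f c: 1 tree
n f c: 1 tree
f c c: 1 tree

f c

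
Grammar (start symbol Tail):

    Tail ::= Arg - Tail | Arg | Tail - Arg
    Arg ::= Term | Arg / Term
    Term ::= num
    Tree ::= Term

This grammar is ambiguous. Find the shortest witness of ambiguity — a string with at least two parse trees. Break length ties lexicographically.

length 1: no string has ≥2 trees
length 3: num - num has 2 parse trees

Two derivations of num - num:
  Tail ⇒ Arg - Tail ⇒ Term - Tail ⇒ num - Tail ⇒ num - Arg ⇒ num - Term ⇒ num - num
  Tail ⇒ Tail - Arg ⇒ Arg - Arg ⇒ Term - Arg ⇒ num - Arg ⇒ num - Term ⇒ num - num

num - num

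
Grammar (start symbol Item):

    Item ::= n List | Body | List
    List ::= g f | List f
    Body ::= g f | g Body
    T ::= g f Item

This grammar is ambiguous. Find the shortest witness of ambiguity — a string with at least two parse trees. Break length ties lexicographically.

length 2: g f has 2 parse trees

Two derivations of g f:
  Item ⇒ Body ⇒ g f
  Item ⇒ List ⇒ g f

g f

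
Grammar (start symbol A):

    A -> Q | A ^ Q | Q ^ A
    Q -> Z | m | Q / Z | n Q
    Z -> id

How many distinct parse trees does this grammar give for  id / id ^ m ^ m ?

4

Parse trees for id / id ^ m ^ m:
  [A [A [A [Q [Q [Z id]] / [Z id]]] ^ [Q m]] ^ [Q m]]
  [A [A [Q [Q [Z id]] / [Z id]] ^ [A [Q m]]] ^ [Q m]]
  [A [Q [Q [Z id]] / [Z id]] ^ [A [A [Q m]] ^ [Q m]]]
  [A [Q [Q [Z id]] / [Z id]] ^ [A [Q m] ^ [A [Q m]]]]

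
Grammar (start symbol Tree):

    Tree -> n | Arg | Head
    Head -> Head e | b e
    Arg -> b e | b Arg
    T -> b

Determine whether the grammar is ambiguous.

Ambiguous

Witness: b e

Derivation 1: Tree ⇒ Arg ⇒ b e
Derivation 2: Tree ⇒ Head ⇒ b e

Two distinct leftmost derivations for the same string.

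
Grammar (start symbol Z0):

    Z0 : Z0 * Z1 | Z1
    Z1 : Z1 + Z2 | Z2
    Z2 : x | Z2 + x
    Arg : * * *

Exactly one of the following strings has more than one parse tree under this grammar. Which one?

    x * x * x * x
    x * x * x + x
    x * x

x * x * x * x: 1 tree
x * x * x + x: 2 trees
x * x: 1 tree

x * x * x + x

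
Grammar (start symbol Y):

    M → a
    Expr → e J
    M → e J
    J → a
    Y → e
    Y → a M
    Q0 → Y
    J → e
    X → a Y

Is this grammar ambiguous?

Only Y, M, J are reachable from Y; ignoring the rest: Each reachable nonterminal has at most one production per leading terminal, and all productions are right-linear; the derivation is determined token-by-token.

Unambiguous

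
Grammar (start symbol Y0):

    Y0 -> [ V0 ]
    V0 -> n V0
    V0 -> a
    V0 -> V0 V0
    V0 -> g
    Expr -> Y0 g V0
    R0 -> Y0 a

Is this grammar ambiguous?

Witness: [ a a a ]

Derivation 1: Y0 ⇒ [ V0 ] ⇒ [ V0 V0 ] ⇒ [ a V0 ] ⇒ [ a V0 V0 ] ⇒ [ a a V0 ] ⇒ [ a a a ]
Derivation 2: Y0 ⇒ [ V0 ] ⇒ [ V0 V0 ] ⇒ [ V0 V0 V0 ] ⇒ [ a V0 V0 ] ⇒ [ a a V0 ] ⇒ [ a a a ]

Two distinct leftmost derivations for the same string.

Ambiguous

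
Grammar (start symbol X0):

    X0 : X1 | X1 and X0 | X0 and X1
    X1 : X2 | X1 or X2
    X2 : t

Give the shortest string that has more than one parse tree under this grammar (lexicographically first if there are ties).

t and t

length 1: no string has ≥2 trees
length 3: t and t has 2 parse trees

Two derivations of t and t:
  X0 ⇒ X1 and X0 ⇒ X2 and X0 ⇒ t and X0 ⇒ t and X1 ⇒ t and X2 ⇒ t and t
  X0 ⇒ X0 and X1 ⇒ X1 and X1 ⇒ X2 and X1 ⇒ t and X1 ⇒ t and X2 ⇒ t and t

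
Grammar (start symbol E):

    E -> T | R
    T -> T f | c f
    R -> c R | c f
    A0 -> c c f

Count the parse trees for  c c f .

1

Parse trees for c c f:
  [E [R c [R c f]]]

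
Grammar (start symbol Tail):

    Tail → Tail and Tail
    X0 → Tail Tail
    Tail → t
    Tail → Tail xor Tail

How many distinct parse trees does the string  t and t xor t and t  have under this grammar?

Parse trees for t and t xor t and t:
  [Tail [Tail t] and [Tail [Tail [Tail t] xor [Tail t]] and [Tail t]]]
  [Tail [Tail t] and [Tail [Tail t] xor [Tail [Tail t] and [Tail t]]]]
  [Tail [Tail [Tail t] and [Tail [Tail t] xor [Tail t]]] and [Tail t]]
  [Tail [Tail [Tail [Tail t] and [Tail t]] xor [Tail t]] and [Tail t]]
  [Tail [Tail [Tail t] and [Tail t]] xor [Tail [Tail t] and [Tail t]]]

5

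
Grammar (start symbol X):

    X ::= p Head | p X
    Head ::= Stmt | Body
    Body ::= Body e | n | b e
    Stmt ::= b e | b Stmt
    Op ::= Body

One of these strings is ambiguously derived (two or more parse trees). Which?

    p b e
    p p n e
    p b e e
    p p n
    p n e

p b e: 2 trees
p p n e: 1 tree
p b e e: 1 tree
p p n: 1 tree
p n e: 1 tree

p b e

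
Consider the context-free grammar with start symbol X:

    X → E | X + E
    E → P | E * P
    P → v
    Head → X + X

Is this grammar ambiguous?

Unambiguous

Only X, E, P are reachable from X; ignoring the rest: This is a standard precedence ladder (X over E over P), with each level left-recursive on its own operator ('+' at X, '*' at E). That structure is LR(1), hence unambiguous.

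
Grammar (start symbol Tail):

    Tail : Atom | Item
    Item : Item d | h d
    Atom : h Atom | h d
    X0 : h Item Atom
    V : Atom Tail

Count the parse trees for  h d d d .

1

Parse trees for h d d d:
  [Tail [Item [Item [Item h d] d] d]]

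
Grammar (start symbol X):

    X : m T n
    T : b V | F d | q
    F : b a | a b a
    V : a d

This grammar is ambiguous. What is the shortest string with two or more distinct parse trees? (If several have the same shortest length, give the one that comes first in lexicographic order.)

m b a d n

length 3: no string has ≥2 trees
length 5: m b a d n has 2 parse trees

Two derivations of m b a d n:
  X ⇒ m T n ⇒ m b V n ⇒ m b a d n
  X ⇒ m T n ⇒ m F d n ⇒ m b a d n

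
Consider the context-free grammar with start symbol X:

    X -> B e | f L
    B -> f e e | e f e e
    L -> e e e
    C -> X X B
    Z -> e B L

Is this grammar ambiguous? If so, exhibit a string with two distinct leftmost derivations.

Witness: f e e e

Derivation 1: X ⇒ B e ⇒ f e e e
Derivation 2: X ⇒ f L ⇒ f e e e

Two distinct leftmost derivations for the same string.

Ambiguous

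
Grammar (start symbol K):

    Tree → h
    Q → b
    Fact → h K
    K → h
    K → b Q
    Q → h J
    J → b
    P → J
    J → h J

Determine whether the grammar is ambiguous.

(Tree, Fact, P are unreachable from K, so their rules don't affect L(K).) The reachable rules are right-linear with at most one rule per (nonterminal, next-terminal) pair. Each input token forces the next rule, so parsing is deterministic.

Unambiguous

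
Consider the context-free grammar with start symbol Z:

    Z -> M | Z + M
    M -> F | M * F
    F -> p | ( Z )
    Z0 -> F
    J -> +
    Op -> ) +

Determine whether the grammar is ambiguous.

Only Z, M, F are reachable from Z; ignoring the rest: Z → Z + M | M  ;  M → M * F | F  — a left-associative chain with F at the bottom. Each string factors uniquely by precedence.

Unambiguous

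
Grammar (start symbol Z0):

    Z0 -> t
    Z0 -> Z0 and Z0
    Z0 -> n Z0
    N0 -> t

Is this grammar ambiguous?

Witness: n t and t

Derivation 1: Z0 ⇒ Z0 and Z0 ⇒ n Z0 and Z0 ⇒ n t and Z0 ⇒ n t and t
Derivation 2: Z0 ⇒ n Z0 ⇒ n Z0 and Z0 ⇒ n t and Z0 ⇒ n t and t

Two distinct leftmost derivations for the same string.

Ambiguous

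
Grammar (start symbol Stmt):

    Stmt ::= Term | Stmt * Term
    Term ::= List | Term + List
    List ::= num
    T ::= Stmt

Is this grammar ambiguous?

Only Stmt, Term, List are reachable from Stmt; ignoring the rest: Stmt → Stmt * Term | Term  ;  Term → Term + List | List  — a left-associative chain with List at the bottom. Each string factors uniquely by precedence.

Unambiguous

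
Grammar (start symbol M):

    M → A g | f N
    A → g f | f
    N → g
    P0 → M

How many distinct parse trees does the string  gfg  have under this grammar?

Parse trees for gfg:
  [M [A g f] g]

1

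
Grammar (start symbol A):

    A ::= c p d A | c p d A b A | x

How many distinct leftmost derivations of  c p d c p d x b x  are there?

Parse trees for c p d c p d x b x:
  [A c p d [A c p d [A x] b [A x]]]
  [A c p d [A c p d [A x]] b [A x]]

2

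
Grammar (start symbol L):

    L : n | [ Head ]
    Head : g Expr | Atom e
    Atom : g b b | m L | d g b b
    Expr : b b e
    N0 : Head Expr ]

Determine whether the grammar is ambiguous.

Ambiguous

Witness: [ g b b e ]

Derivation 1: L ⇒ [ Head ] ⇒ [ g Expr ] ⇒ [ g b b e ]
Derivation 2: L ⇒ [ Head ] ⇒ [ Atom e ] ⇒ [ g b b e ]

Two distinct leftmost derivations for the same string.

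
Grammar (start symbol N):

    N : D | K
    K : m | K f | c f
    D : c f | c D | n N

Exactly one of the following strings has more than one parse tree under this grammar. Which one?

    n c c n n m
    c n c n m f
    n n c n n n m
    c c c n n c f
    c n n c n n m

n c c n n m: 1 tree
c n c n m f: 1 tree
n n c n n n m: 1 tree
c c c n n c f: 2 trees
c n n c n n m: 1 tree

c c c n n c f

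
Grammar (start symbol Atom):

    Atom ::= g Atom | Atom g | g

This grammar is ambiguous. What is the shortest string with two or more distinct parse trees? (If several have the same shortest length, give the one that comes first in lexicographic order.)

length 1: no string has ≥2 trees
length 2: g g has 2 parse trees

Two derivations of g g:
  Atom ⇒ g Atom ⇒ g g
  Atom ⇒ Atom g ⇒ g g

g g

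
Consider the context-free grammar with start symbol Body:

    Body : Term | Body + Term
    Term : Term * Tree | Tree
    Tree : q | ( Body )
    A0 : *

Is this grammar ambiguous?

Unambiguous

Only Body, Term, Tree are reachable from Body; ignoring the rest: The grammar is stratified — Body handles '+' (left-recursive), Term handles '*', Tree atoms. Each operator has a fixed associativity and precedence level, so every string has one parse.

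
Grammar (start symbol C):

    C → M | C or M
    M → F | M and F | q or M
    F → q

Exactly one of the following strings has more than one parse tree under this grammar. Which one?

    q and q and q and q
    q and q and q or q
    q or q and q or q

q or q and q or q

q and q and q and q: 1 tree
q and q and q or q: 1 tree
q or q and q or q: 3 trees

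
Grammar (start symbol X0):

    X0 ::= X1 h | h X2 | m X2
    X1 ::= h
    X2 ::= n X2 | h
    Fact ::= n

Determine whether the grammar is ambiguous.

Witness: h h

Derivation 1: X0 ⇒ X1 h ⇒ h h
Derivation 2: X0 ⇒ h X2 ⇒ h h

Two distinct leftmost derivations for the same string.

Ambiguous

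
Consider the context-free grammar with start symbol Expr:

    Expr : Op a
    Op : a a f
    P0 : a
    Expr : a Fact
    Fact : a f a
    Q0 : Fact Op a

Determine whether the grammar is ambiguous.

Witness: a a f a

Derivation 1: Expr ⇒ Op a ⇒ a a f a
Derivation 2: Expr ⇒ a Fact ⇒ a a f a

Two distinct leftmost derivations for the same string.

Ambiguous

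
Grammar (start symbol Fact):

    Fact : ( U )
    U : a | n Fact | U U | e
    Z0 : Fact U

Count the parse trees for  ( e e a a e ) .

14

Parse trees for ( e e a a e ) (showing first 6 of 14):
  [Fact ( [U [U e] [U [U e] [U [U a] [U [U a] [U e]]]]] )]
  [Fact ( [U [U e] [U [U e] [U [U [U a] [U a]] [U e]]]] )]
  [Fact ( [U [U e] [U [U [U e] [U a]] [U [U a] [U e]]]] )]
  [Fact ( [U [U e] [U [U [U e] [U [U a] [U a]]] [U e]]] )]
  [Fact ( [U [U e] [U [U [U [U e] [U a]] [U a]] [U e]]] )]
  [Fact ( [U [U [U e] [U e]] [U [U a] [U [U a] [U e]]]] )]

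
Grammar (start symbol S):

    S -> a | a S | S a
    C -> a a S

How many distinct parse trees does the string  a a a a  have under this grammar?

8

Parse trees for a a a a:
  [S a [S a [S a [S a]]]]
  [S a [S a [S [S a] a]]]
  [S a [S [S a [S a]] a]]
  [S a [S [S [S a] a] a]]
  [S [S a [S a [S a]]] a]
  [S [S a [S [S a] a]] a]
  [S [S [S a [S a]] a] a]
  [S [S [S [S a] a] a] a]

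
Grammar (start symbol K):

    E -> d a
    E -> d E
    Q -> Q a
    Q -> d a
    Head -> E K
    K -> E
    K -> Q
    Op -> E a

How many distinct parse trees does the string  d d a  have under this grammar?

Parse trees for d d a:
  [K [E d [E d a]]]

1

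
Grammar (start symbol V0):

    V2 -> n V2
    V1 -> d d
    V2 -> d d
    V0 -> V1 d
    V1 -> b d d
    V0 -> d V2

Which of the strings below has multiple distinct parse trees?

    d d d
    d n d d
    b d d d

d d d

d d d: 2 trees
d n d d: 1 tree
b d d d: 1 tree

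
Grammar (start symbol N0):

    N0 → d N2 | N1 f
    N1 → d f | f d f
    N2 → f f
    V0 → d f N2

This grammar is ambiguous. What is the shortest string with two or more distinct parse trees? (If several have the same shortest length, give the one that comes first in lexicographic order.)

d f f

length 3: d f f has 2 parse trees

Two derivations of d f f:
  N0 ⇒ d N2 ⇒ d f f
  N0 ⇒ N1 f ⇒ d f f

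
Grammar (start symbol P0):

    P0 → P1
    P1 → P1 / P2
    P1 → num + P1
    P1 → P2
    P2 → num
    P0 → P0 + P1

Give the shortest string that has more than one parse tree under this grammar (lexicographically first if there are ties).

num + num

length 1: no string has ≥2 trees
length 3: num + num has 2 parse trees

Two derivations of num + num:
  P0 ⇒ P1 ⇒ num + P1 ⇒ num + P2 ⇒ num + num
  P0 ⇒ P0 + P1 ⇒ P1 + P1 ⇒ P2 + P1 ⇒ num + P1 ⇒ num + P2 ⇒ num + num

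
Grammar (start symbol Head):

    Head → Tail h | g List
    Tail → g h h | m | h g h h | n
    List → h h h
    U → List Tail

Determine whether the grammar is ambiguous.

Witness: g h h h

Derivation 1: Head ⇒ Tail h ⇒ g h h h
Derivation 2: Head ⇒ g List ⇒ g h h h

Two distinct leftmost derivations for the same string.

Ambiguous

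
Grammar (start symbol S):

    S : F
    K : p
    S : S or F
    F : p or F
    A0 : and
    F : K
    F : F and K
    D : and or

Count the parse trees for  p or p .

2

Parse trees for p or p:
  [S [F p or [F [K p]]]]
  [S [S [F [K p]]] or [F [K p]]]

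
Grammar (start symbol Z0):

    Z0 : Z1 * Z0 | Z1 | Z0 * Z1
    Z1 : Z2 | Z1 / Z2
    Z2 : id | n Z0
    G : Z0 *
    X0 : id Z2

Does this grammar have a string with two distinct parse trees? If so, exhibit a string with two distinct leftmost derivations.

Ambiguous

Witness: id * id

Derivation 1: Z0 ⇒ Z1 * Z0 ⇒ Z2 * Z0 ⇒ id * Z0 ⇒ id * Z1 ⇒ id * Z2 ⇒ id * id
Derivation 2: Z0 ⇒ Z0 * Z1 ⇒ Z1 * Z1 ⇒ Z2 * Z1 ⇒ id * Z1 ⇒ id * Z2 ⇒ id * id

Two distinct leftmost derivations for the same string.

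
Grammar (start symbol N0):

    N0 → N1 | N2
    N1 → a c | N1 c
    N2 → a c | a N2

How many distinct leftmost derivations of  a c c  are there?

1

Parse trees for a c c:
  [N0 [N1 [N1 a c] c]]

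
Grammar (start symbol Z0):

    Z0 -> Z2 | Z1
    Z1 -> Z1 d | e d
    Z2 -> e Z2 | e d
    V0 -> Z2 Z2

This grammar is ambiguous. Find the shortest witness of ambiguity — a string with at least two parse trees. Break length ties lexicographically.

length 2: e d has 2 parse trees

Two derivations of e d:
  Z0 ⇒ Z2 ⇒ e d
  Z0 ⇒ Z1 ⇒ e d

e d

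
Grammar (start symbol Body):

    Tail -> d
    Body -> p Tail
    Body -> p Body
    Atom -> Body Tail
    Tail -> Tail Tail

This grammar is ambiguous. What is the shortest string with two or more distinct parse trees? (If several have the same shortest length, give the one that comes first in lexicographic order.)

length 2: no string has ≥2 trees
length 3: no string has ≥2 trees
length 4: p d d d has 2 parse trees

Two derivations of p d d d:
  Body ⇒ p Tail ⇒ p Tail Tail ⇒ p d Tail ⇒ p d Tail Tail ⇒ p d d Tail ⇒ p d d d
  Body ⇒ p Tail ⇒ p Tail Tail ⇒ p Tail Tail Tail ⇒ p d Tail Tail ⇒ p d d Tail ⇒ p d d d

p d d d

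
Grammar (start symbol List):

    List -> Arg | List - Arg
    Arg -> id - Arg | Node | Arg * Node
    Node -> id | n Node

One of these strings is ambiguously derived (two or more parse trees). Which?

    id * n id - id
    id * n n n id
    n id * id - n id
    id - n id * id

id - n id * id

id * n id - id: 1 tree
id * n n n id: 1 tree
n id * id - n id: 1 tree
id - n id * id: 3 trees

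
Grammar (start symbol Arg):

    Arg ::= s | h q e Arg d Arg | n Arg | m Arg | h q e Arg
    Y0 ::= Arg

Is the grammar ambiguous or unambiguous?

Witness: h q e h q e s d s

Derivation 1: Arg ⇒ h q e Arg d Arg ⇒ h q e h q e Arg d Arg ⇒ h q e h q e s d Arg ⇒ h q e h q e s d s
Derivation 2: Arg ⇒ h q e Arg ⇒ h q e h q e Arg d Arg ⇒ h q e h q e s d Arg ⇒ h q e h q e s d s

Two distinct leftmost derivations for the same string.

Ambiguous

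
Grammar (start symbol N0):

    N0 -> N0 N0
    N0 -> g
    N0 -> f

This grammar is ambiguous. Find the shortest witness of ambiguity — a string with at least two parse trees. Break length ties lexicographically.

length 1: no string has ≥2 trees
length 2: no string has ≥2 trees
length 3: f f f has 2 parse trees

Two derivations of f f f:
  N0 ⇒ N0 N0 ⇒ N0 N0 N0 ⇒ f N0 N0 ⇒ f f N0 ⇒ f f f
  N0 ⇒ N0 N0 ⇒ f N0 ⇒ f N0 N0 ⇒ f f N0 ⇒ f f f

f f f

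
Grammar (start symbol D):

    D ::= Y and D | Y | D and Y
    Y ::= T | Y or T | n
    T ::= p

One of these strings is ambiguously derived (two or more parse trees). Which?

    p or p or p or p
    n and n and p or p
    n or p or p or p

p or p or p or p: 1 tree
n and n and p or p: 4 trees
n or p or p or p: 1 tree

n and n and p or p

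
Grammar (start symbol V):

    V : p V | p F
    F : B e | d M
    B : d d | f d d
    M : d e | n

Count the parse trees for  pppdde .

2

Parse trees for pppdde:
  [V p [V p [V p [F [B d d] e]]]]
  [V p [V p [V p [F d [M d e]]]]]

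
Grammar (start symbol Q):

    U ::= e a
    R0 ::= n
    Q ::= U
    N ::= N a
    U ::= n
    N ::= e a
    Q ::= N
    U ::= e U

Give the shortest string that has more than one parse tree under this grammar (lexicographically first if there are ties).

length 1: no string has ≥2 trees
length 2: e a has 2 parse trees

Two derivations of e a:
  Q ⇒ U ⇒ e a
  Q ⇒ N ⇒ e a

e a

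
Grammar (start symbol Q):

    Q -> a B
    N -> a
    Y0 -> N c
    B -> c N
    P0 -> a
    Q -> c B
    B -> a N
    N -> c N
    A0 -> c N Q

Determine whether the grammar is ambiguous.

(P0, Y0, A0 are unreachable from Q, so their rules don't affect L(Q).) Each reachable nonterminal has at most one production per leading terminal, and all productions are right-linear; the derivation is determined token-by-token.

Unambiguous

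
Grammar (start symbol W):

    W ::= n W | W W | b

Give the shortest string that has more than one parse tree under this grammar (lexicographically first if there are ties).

length 1: no string has ≥2 trees
length 2: no string has ≥2 trees
length 3: b b b has 2 parse trees

Two derivations of b b b:
  W ⇒ W W ⇒ W W W ⇒ b W W ⇒ b b W ⇒ b b b
  W ⇒ W W ⇒ b W ⇒ b W W ⇒ b b W ⇒ b b b

b b b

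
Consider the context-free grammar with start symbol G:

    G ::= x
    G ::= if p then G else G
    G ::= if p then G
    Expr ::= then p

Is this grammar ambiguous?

Witness: if p then if p then x else x

Derivation 1: G ⇒ if p then G else G ⇒ if p then if p then G else G ⇒ if p then if p then x else G ⇒ if p then if p then x else x
Derivation 2: G ⇒ if p then G ⇒ if p then if p then G else G ⇒ if p then if p then x else G ⇒ if p then if p then x else x

Two distinct leftmost derivations for the same string.

Ambiguous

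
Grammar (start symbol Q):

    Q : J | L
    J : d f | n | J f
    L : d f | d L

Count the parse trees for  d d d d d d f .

1

Parse trees for d d d d d d f:
  [Q [L d [L d [L d [L d [L d [L d f]]]]]]]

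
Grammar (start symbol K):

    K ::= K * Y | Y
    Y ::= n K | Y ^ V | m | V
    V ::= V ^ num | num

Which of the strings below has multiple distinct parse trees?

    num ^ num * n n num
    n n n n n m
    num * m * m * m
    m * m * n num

num ^ num * n n num: 2 trees
n n n n n m: 1 tree
num * m * m * m: 1 tree
m * m * n num: 1 tree

num ^ num * n n num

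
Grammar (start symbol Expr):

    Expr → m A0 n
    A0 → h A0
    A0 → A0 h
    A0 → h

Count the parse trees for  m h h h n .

4

Parse trees for m h h h n:
  [Expr m [A0 h [A0 h [A0 h]]] n]
  [Expr m [A0 h [A0 [A0 h] h]] n]
  [Expr m [A0 [A0 h [A0 h]] h] n]
  [Expr m [A0 [A0 [A0 h] h] h] n]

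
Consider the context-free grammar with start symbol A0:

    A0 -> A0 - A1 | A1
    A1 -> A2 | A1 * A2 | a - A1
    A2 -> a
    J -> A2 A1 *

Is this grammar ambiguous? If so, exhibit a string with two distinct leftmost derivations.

Ambiguous

Witness: a - a

Derivation 1: A0 ⇒ A0 - A1 ⇒ A1 - A1 ⇒ A2 - A1 ⇒ a - A1 ⇒ a - A2 ⇒ a - a
Derivation 2: A0 ⇒ A1 ⇒ a - A1 ⇒ a - A2 ⇒ a - a

Two distinct leftmost derivations for the same string.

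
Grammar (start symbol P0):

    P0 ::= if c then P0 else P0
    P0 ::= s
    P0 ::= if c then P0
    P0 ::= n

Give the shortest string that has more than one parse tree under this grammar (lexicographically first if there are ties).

if c then if c then n else n

length 1: no string has ≥2 trees
length 4: no string has ≥2 trees
length 6: no string has ≥2 trees
length 7: no string has ≥2 trees
length 9: if c then if c then n else n has 2 parse trees

Two derivations of if c then if c then n else n:
  P0 ⇒ if c then P0 else P0 ⇒ if c then if c then P0 else P0 ⇒ if c then if c then n else P0 ⇒ if c then if c then n else n
  P0 ⇒ if c then P0 ⇒ if c then if c then P0 else P0 ⇒ if c then if c then n else P0 ⇒ if c then if c then n else n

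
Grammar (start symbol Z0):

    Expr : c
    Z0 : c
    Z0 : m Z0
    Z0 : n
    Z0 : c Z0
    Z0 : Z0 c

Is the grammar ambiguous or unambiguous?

Ambiguous

Witness: c c

Derivation 1: Z0 ⇒ c Z0 ⇒ c c
Derivation 2: Z0 ⇒ Z0 c ⇒ c c

Two distinct leftmost derivations for the same string.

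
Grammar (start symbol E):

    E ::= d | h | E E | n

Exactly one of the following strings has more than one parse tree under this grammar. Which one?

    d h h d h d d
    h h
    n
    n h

d h h d h d d

d h h d h d d: 132 trees
h h: 1 tree
n: 1 tree
n h: 1 tree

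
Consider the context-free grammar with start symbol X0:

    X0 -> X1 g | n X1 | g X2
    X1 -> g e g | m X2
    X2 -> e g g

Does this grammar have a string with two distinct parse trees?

Ambiguous

Witness: g e g g

Derivation 1: X0 ⇒ X1 g ⇒ g e g g
Derivation 2: X0 ⇒ g X2 ⇒ g e g g

Two distinct leftmost derivations for the same string.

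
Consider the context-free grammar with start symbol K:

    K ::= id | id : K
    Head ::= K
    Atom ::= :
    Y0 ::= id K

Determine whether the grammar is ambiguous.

Unambiguous

Only K is reachable from K; ignoring the rest: The reachable grammar is A → atom sep A | atom. Each atom is followed by either the separator (recurse) or end-of-string (stop) — no choice point.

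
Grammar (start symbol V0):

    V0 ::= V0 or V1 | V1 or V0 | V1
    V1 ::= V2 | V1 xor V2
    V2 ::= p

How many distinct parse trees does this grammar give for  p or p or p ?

Parse trees for p or p or p:
  [V0 [V0 [V0 [V1 [V2 p]]] or [V1 [V2 p]]] or [V1 [V2 p]]]
  [V0 [V0 [V1 [V2 p]] or [V0 [V1 [V2 p]]]] or [V1 [V2 p]]]
  [V0 [V1 [V2 p]] or [V0 [V0 [V1 [V2 p]]] or [V1 [V2 p]]]]
  [V0 [V1 [V2 p]] or [V0 [V1 [V2 p]] or [V0 [V1 [V2 p]]]]]

4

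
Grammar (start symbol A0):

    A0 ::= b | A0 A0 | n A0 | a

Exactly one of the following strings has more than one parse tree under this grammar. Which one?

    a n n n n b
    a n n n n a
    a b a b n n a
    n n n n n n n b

a n n n n b: 1 tree
a n n n n a: 1 tree
a b a b n n a: 14 trees
n n n n n n n b: 1 tree

a b a b n n a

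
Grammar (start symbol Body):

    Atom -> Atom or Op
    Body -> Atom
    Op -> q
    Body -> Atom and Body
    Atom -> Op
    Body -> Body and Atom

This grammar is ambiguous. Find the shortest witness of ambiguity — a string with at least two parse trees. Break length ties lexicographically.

length 1: no string has ≥2 trees
length 3: q and q has 2 parse trees

Two derivations of q and q:
  Body ⇒ Atom and Body ⇒ Op and Body ⇒ q and Body ⇒ q and Atom ⇒ q and Op ⇒ q and q
  Body ⇒ Body and Atom ⇒ Atom and Atom ⇒ Op and Atom ⇒ q and Atom ⇒ q and Op ⇒ q and q

q and q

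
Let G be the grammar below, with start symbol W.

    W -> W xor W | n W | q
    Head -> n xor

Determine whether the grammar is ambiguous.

Witness: n q xor q

Derivation 1: W ⇒ W xor W ⇒ n W xor W ⇒ n q xor W ⇒ n q xor q
Derivation 2: W ⇒ n W ⇒ n W xor W ⇒ n q xor W ⇒ n q xor q

Two distinct leftmost derivations for the same string.

Ambiguous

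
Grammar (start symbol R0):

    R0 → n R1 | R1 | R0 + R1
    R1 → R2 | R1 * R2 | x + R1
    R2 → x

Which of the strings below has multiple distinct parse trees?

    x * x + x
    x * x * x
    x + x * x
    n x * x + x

x * x + x: 1 tree
x * x * x: 1 tree
x + x * x: 3 trees
n x * x + x: 1 tree

x + x * x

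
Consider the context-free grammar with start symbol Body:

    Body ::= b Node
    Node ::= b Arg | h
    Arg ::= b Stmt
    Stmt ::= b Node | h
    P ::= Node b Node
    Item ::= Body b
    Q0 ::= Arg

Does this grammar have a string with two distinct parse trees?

(P, Item, Q0 are unreachable from Body, so their rules don't affect L(Body).) Restricted to the reachable nonterminals, every rule has the form A → t or A → t B, and no two rules for the same A share a first terminal. The grammar encodes a DFA — one run per string.

Unambiguous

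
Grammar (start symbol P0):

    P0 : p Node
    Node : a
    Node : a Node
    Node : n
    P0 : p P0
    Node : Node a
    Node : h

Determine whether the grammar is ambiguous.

Witness: p a a

Derivation 1: P0 ⇒ p Node ⇒ p a Node ⇒ p a a
Derivation 2: P0 ⇒ p Node ⇒ p Node a ⇒ p a a

Two distinct leftmost derivations for the same string.

Ambiguous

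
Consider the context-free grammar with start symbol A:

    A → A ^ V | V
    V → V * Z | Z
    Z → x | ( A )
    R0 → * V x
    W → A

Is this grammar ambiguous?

Unambiguous

(R0, W are unreachable from A, so their rules don't affect L(A).) A → A ^ V | V  ;  V → V * Z | Z  — a left-associative chain with Z at the bottom. Each string factors uniquely by precedence.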